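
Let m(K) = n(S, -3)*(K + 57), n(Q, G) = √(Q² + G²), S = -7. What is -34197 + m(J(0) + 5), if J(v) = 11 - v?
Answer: -34197 + 73*√58 ≈ -33641.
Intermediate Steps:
n(Q, G) = √(G² + Q²)
m(K) = √58*(57 + K) (m(K) = √((-3)² + (-7)²)*(K + 57) = √(9 + 49)*(57 + K) = √58*(57 + K))
-34197 + m(J(0) + 5) = -34197 + √58*(57 + ((11 - 1*0) + 5)) = -34197 + √58*(57 + ((11 + 0) + 5)) = -34197 + √58*(57 + (11 + 5)) = -34197 + √58*(57 + 16) = -34197 + √58*73 = -34197 + 73*√58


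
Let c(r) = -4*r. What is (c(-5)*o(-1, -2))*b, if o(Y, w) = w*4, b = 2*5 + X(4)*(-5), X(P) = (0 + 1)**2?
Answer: -800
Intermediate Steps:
X(P) = 1 (X(P) = 1**2 = 1)
b = 5 (b = 2*5 + 1*(-5) = 10 - 5 = 5)
o(Y, w) = 4*w
(c(-5)*o(-1, -2))*b = ((-4*(-5))*(4*(-2)))*5 = (20*(-8))*5 = -160*5 = -800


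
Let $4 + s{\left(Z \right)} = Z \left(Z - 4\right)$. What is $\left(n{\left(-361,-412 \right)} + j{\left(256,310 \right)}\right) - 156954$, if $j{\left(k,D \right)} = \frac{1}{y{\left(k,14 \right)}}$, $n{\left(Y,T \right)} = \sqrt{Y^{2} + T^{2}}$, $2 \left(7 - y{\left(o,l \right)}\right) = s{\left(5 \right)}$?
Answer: $- \frac{2040400}{13} + \sqrt{300065} \approx -1.5641 \cdot 10^{5}$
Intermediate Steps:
$s{\left(Z \right)} = -4 + Z \left(-4 + Z\right)$ ($s{\left(Z \right)} = -4 + Z \left(Z - 4\right) = -4 + Z \left(-4 + Z\right)$)
$y{\left(o,l \right)} = \frac{13}{2}$ ($y{\left(o,l \right)} = 7 - \frac{-4 + 5^{2} - 20}{2} = 7 - \frac{-4 + 25 - 20}{2} = 7 - \frac{1}{2} = \frac{13}{2}$)
$n{\left(Y,T \right)} = \sqrt{T^{2} + Y^{2}}$
$j{\left(k,D \right)} = \frac{2}{13}$ ($j{\left(k,D \right)} = \frac{1}{\frac{13}{2}} = \frac{2}{13}$)
$\left(n{\left(-361,-412 \right)} + j{\left(256,310 \right)}\right) - 156954 = \left(\sqrt{\left(-412\right)^{2} + \left(-361\right)^{2}} + \frac{2}{13}\right) - 156954 = \left(\sqrt{169744 + 130321} + \frac{2}{13}\right) - 156954 = \left(\sqrt{300065} + \frac{2}{13}\right) - 156954 = \left(\frac{2}{13} + \sqrt{300065}\right) - 156954 = - \frac{2040400}{13} + \sqrt{300065}$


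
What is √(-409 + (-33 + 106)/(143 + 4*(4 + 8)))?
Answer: I*√14906786/191 ≈ 20.214*I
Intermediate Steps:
√(-409 + (-33 + 106)/(143 + 4*(4 + 8))) = √(-409 + 73/(143 + 4*12)) = √(-409 + 73/(143 + 48)) = √(-409 + 73/191) = √(-78046/191) = I*√14906786/191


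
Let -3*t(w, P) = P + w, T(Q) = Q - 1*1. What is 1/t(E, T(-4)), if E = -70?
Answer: 1/25 ≈ 0.040000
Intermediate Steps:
T(Q) = -1 + Q (T(Q) = Q - 1 = -1 + Q)
t(w, P) = -P/3 - w/3 (t(w, P) = -(P + w)/3 = -P/3 - w/3)
1/t(E, T(-4)) = 1/(-(-1 - 4)/3 - 1/3*(-70)) = 1/(-1/3*(-5) + 70/3) = 1/(5/3 + 70/3) = 1/25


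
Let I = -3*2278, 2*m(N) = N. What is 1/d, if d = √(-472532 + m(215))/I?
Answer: 6834*I*√1889698/944849 ≈ 9.9428*I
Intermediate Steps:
m(N) = N/2
I = -6834
d = -I*√1889698/13668 (d = √(-472532 + (½)*215)/(-6834) = √(-472532 + 215/2)*(-1/6834) = √(-944849/2)*(-1/6834) = (I*√1889698/2)*(-1/6834) = -I*√1889698/13668 ≈ -0.10058*I)
1/d = 1/(-I*√1889698/13668) = 6834*I*√1889698/944849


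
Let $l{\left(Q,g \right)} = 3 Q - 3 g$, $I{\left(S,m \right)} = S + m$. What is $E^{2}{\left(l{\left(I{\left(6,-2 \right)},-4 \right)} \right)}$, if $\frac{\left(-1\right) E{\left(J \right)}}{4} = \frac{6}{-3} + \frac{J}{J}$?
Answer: $16$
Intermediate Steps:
$l{\left(Q,g \right)} = - 3 g + 3 Q$
$E{\left(J \right)} = 4$ ($E{\left(J \right)} = - 4 \left(\frac{6}{-3} + \frac{J}{J}\right) = - 4 \left(6 \left(- \frac{1}{3}\right) + 1\right) = - 4 \left(-2 + 1\right) = \left(-4\right) \left(-1\right) = 4$)
$E^{2}{\left(l{\left(I{\left(6,-2 \right)},-4 \right)} \right)} = 4^{2} = 16$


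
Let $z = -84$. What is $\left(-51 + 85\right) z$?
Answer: $-2856$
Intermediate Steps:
$\left(-51 + 85\right) z = \left(-51 + 85\right) \left(-84\right) = 34 \left(-84\right) = -2856$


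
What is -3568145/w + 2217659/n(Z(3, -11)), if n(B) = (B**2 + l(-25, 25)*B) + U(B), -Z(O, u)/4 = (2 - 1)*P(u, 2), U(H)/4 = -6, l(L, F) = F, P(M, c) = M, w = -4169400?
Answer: 154284244789/209303880 ≈ 737.13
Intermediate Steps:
U(H) = -24 (U(H) = 4*(-6) = -24)
Z(O, u) = -4*u (Z(O, u) = -4*(2 - 1)*u = -4*u)
n(B) = -24 + B**2 + 25*B (n(B) = (B**2 + 25*B) - 24 = -24 + B**2 + 25*B)
-3568145/w + 2217659/n(Z(3, -11)) = -3568145/(-4169400) + 2217659/(-24 + (-4*(-11))**2 + 25*(-4*(-11))) = -3568145*(-1/4169400) + 2217659/(-24 + 44**2 + 25*44) = 713629/833880 + 2217659/(-24 + 1936 + 1100) = 713629/833880 + 2217659/3012 = 154284244789/209303880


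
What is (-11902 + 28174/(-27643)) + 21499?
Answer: 265261697/27643 ≈ 9596.0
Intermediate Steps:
(-11902 + 28174/(-27643)) + 21499 = (-11902 + 28174*(-1/27643)) + 21499 = (-11902 - 28174/27643) + 21499 = -329035160/27643 + 21499 = 265261697/27643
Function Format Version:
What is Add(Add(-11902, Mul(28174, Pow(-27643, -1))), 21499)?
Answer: Rational(265261697, 27643) ≈ 9596.0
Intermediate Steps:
Add(Add(-11902, Mul(28174, Pow(-27643, -1))), 21499) = Add(Add(-11902, Mul(28174, Rational(-1, 27643))), 21499) = Add(Add(-11902, Rational(-28174, 27643)), 21499) = Add(Rational(-329035160, 27643), 21499) = Rational(265261697, 27643)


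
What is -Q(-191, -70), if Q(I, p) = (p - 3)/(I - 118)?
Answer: -73/309 ≈ -0.23625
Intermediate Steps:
Q(I, p) = (-3 + p)/(-118 + I)
-Q(-191, -70) = -(-3 - 70)/(-118 - 191) = -(-73)/(-309) = -(-1)*(-73)/309 = -1*73/309 = -73/309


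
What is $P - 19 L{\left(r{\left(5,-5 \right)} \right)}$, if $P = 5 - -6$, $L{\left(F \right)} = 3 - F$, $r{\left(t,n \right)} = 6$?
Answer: $68$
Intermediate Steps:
$P = 11$ ($P = 5 + 6 = 11$)
$P - 19 L{\left(r{\left(5,-5 \right)} \right)} = 11 - 19 \left(3 - 6\right) = 11 - -57 = 11 + 57 = 68$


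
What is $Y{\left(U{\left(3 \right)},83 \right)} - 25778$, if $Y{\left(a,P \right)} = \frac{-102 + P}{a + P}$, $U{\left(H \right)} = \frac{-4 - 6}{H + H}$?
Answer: $- \frac{6289889}{244} \approx -25778.0$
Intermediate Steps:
$U{\left(H \right)} = - \frac{5}{H}$ ($U{\left(H \right)} = - \frac{10}{2 H} = - 10 \frac{1}{2 H} = - \frac{5}{H}$)
$Y{\left(a,P \right)} = \frac{-102 + P}{P + a}$
$Y{\left(U{\left(3 \right)},83 \right)} - 25778 = \frac{-102 + 83}{83 - \frac{5}{3}} - 25778 = \frac{1}{83 - \frac{5}{3}} \left(-19\right) - 25778 = \frac{1}{\frac{244}{3}} \left(-19\right) - 25778 = \frac{3}{244} \left(-19\right) - 25778 = - \frac{57}{244} - 25778 = - \frac{6289889}{244}$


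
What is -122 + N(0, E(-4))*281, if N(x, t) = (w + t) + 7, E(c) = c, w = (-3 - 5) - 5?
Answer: -2932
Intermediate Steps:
w = -13 (w = -8 - 5 = -13)
N(x, t) = -6 + t (N(x, t) = (-13 + t) + 7 = -6 + t)
-122 + N(0, E(-4))*281 = -122 + (-6 - 4)*281 = -122 - 10*281 = -122 - 2810 = -2932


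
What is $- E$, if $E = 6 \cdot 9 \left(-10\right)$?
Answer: $540$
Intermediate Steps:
$E = -540$ ($E = 54 \left(-10\right) = -540$)
$- E = \left(-1\right) \left(-540\right) = 540$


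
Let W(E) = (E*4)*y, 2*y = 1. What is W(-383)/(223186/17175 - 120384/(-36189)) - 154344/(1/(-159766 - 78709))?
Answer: 20743861724996307675/563581853 ≈ 3.6807e+10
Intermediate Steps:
y = ½ (y = (½)*1 = ½ ≈ 0.50000)
W(E) = 2*E (W(E) = (E*4)*(½) = (4*E)*(½) = 2*E)
W(-383)/(223186/17175 - 120384/(-36189)) - 154344/(1/(-159766 - 78709)) = (2*(-383))/(223186/17175 - 120384/(-36189)) - 154344/(1/(-159766 - 78709)) = -766/(223186*(1/17175) - 120384*(-1/36189)) - 154344/(1/(-238475)) = -766/(223186/17175 + 13376/4021) - 154344/(-1/238475) = -766/1127163706/69060675 - 154344*(-238475) = -766*69060675/1127163706 + 36807185400 = -26450238525/563581853 + 36807185400 = 20743861724996307675/563581853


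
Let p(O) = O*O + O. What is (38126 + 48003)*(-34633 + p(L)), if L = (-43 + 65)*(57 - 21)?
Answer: 51110929567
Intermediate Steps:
L = 792 (L = 22*36 = 792)
p(O) = O + O² (p(O) = O² + O = O + O²)
(38126 + 48003)*(-34633 + p(L)) = (38126 + 48003)*(-34633 + 792*(1 + 792)) = 86129*(-34633 + 792*793) = 86129*(-34633 + 628056) = 86129*593423 = 51110929567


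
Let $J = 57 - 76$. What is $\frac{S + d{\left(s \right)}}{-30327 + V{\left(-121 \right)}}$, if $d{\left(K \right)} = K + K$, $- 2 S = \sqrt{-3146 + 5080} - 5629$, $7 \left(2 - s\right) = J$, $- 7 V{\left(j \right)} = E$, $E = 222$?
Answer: $- \frac{39535}{425022} + \frac{7 \sqrt{1934}}{425022} \approx -0.092294$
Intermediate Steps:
$J = -19$
$V{\left(j \right)} = - \frac{222}{7}$ ($V{\left(j \right)} = \left(- \frac{1}{7}\right) 222 = - \frac{222}{7}$)
$s = \frac{33}{7}$ ($s = 2 - - \frac{19}{7} = 2 + \frac{19}{7} = \frac{33}{7} \approx 4.7143$)
$S = \frac{5629}{2} - \frac{\sqrt{1934}}{2}$ ($S = - \frac{\sqrt{-3146 + 5080} - 5629}{2} = - \frac{\sqrt{1934} - 5629}{2} = - \frac{-5629 + \sqrt{1934}}{2} = \frac{5629}{2} - \frac{\sqrt{1934}}{2} \approx 2792.5$)
$d{\left(K \right)} = 2 K$
$\frac{S + d{\left(s \right)}}{-30327 + V{\left(-121 \right)}} = \frac{\left(\frac{5629}{2} - \frac{\sqrt{1934}}{2}\right) + 2 \cdot \frac{33}{7}}{-30327 - \frac{222}{7}} = \frac{\left(\frac{5629}{2} - \frac{\sqrt{1934}}{2}\right) + \frac{66}{7}}{- \frac{212511}{7}} = \left(\frac{39535}{14} - \frac{\sqrt{1934}}{2}\right) \left(- \frac{7}{212511}\right) = - \frac{39535}{425022} + \frac{7 \sqrt{1934}}{425022}$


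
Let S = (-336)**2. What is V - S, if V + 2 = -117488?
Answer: -230386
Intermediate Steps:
V = -117490 (V = -2 - 117488 = -117490)
S = 112896
V - S = -117490 - 1*112896 = -117490 - 112896 = -230386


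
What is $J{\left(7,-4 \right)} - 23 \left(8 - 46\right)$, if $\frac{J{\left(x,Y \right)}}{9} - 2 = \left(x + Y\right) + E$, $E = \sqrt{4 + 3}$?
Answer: $919 + 9 \sqrt{7} \approx 942.81$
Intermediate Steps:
$E = \sqrt{7} \approx 2.6458$
$J{\left(x,Y \right)} = 18 + 9 Y + 9 x + 9 \sqrt{7}$ ($J{\left(x,Y \right)} = 18 + 9 \left(\left(x + Y\right) + \sqrt{7}\right) = 18 + 9 \left(\left(Y + x\right) + \sqrt{7}\right) = 18 + 9 \left(Y + x + \sqrt{7}\right) = 18 + \left(9 Y + 9 x + 9 \sqrt{7}\right) = 18 + 9 Y + 9 x + 9 \sqrt{7}$)
$J{\left(7,-4 \right)} - 23 \left(8 - 46\right) = \left(18 + 9 \left(-4\right) + 9 \cdot 7 + 9 \sqrt{7}\right) - 23 \left(8 - 46\right) = \left(18 - 36 + 63 + 9 \sqrt{7}\right) - 23 \left(8 - 46\right) = \left(45 + 9 \sqrt{7}\right) - -874 = \left(45 + 9 \sqrt{7}\right) + 874 = 919 + 9 \sqrt{7}$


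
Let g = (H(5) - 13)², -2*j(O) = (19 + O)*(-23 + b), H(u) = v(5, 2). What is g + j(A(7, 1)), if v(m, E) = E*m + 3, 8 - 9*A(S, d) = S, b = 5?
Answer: 172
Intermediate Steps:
A(S, d) = 8/9 - S/9
v(m, E) = 3 + E*m
H(u) = 13 (H(u) = 3 + 2*5 = 3 + 10 = 13)
j(O) = 171 + 9*O (j(O) = -(19 + O)*(-23 + 5)/2 = -(19 + O)*(-18)/2 = -(-342 - 18*O)/2 = 171 + 9*O)
g = 0 (g = (13 - 13)² = 0² = 0)
g + j(A(7, 1)) = 0 + (171 + 9*(8/9 - ⅑*7)) = 0 + (171 + 9*(8/9 - 7/9)) = 0 + (171 + 9*(⅑)) = 0 + (171 + 1) = 0 + 172 = 172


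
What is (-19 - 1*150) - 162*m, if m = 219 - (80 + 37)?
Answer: -16693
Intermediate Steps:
m = 102 (m = 219 - 1*117 = 219 - 117 = 102)
(-19 - 1*150) - 162*m = (-19 - 1*150) - 162*102 = (-19 - 150) - 16524 = -169 - 16524 = -16693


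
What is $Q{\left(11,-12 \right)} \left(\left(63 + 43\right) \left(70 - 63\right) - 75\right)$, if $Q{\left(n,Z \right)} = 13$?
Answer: $8671$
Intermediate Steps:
$Q{\left(11,-12 \right)} \left(\left(63 + 43\right) \left(70 - 63\right) - 75\right) = 13 \left(\left(63 + 43\right) \left(70 - 63\right) - 75\right) = 13 \left(106 \cdot 7 - 75\right) = 13 \left(742 - 75\right) = 13 \cdot 667 = 8671$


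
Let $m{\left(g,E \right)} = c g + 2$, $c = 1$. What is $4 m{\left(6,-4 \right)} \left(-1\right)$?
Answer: $-32$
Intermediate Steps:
$m{\left(g,E \right)} = 2 + g$ ($m{\left(g,E \right)} = 1 g + 2 = g + 2 = 2 + g$)
$4 m{\left(6,-4 \right)} \left(-1\right) = 4 \left(2 + 6\right) \left(-1\right) = 4 \cdot 8 \left(-1\right) = 32 \left(-1\right) = -32$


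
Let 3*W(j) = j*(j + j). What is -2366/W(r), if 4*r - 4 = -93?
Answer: -56784/7921 ≈ -7.1688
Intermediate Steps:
r = -89/4 (r = 1 + (¼)*(-93) = 1 - 93/4 = -89/4 ≈ -22.250)
W(j) = 2*j²/3 (W(j) = (j*(j + j))/3 = (j*(2*j))/3 = (2*j²)/3 = 2*j²/3)
-2366/W(r) = -2366/(2*(-89/4)²/3) = -2366/((⅔)*(7921/16)) = -2366/7921/24 = -2366*24/7921 = -56784/7921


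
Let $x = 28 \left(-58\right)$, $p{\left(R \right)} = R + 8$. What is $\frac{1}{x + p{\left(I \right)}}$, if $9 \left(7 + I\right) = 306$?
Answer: $- \frac{1}{1589} \approx -0.00062933$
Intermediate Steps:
$I = 27$ ($I = -7 + \frac{1}{9} \cdot 306 = -7 + 34 = 27$)
$p{\left(R \right)} = 8 + R$
$x = -1624$
$\frac{1}{x + p{\left(I \right)}} = \frac{1}{-1624 + \left(8 + 27\right)} = \frac{1}{-1624 + 35} = \frac{1}{-1589} = - \frac{1}{1589}$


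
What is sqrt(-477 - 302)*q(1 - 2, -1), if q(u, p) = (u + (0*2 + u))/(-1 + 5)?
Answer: -I*sqrt(779)/2 ≈ -13.955*I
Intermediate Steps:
q(u, p) = u/2 (q(u, p) = (u + (0 + u))/4 = (u + u)*(1/4) = (2*u)*(1/4) = u/2)
sqrt(-477 - 302)*q(1 - 2, -1) = sqrt(-477 - 302)*((1 - 2)/2) = sqrt(-779)*((1/2)*(-1)) = (I*sqrt(779))*(-1/2) = -I*sqrt(779)/2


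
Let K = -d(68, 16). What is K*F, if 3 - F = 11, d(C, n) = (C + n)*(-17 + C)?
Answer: 34272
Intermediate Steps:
d(C, n) = (-17 + C)*(C + n)
F = -8 (F = 3 - 1*11 = 3 - 11 = -8)
K = -4284 (K = -(68**2 - 17*68 - 17*16 + 68*16) = -(4624 - 1156 - 272 + 1088) = -1*4284 = -4284)
K*F = -4284*(-8) = 34272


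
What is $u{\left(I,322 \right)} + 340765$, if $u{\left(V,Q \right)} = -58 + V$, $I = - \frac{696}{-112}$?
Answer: $\frac{4769985}{14} \approx 3.4071 \cdot 10^{5}$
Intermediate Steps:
$I = \frac{87}{14}$ ($I = \left(-696\right) \left(- \frac{1}{112}\right) = \frac{87}{14} \approx 6.2143$)
$u{\left(I,322 \right)} + 340765 = \left(-58 + \frac{87}{14}\right) + 340765 = - \frac{725}{14} + 340765 = \frac{4769985}{14}$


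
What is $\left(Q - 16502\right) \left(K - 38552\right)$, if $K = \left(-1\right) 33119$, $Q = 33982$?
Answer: $-1252809080$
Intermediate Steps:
$K = -33119$
$\left(Q - 16502\right) \left(K - 38552\right) = \left(33982 - 16502\right) \left(-33119 - 38552\right) = 17480 \left(-71671\right) = -1252809080$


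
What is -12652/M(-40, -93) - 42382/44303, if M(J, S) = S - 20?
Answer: 555732390/5006239 ≈ 111.01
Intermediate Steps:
M(J, S) = -20 + S
-12652/M(-40, -93) - 42382/44303 = -12652/(-20 - 93) - 42382/44303 = -12652/(-113) - 42382*1/44303 = -12652*(-1/113) - 42382/44303 = 12652/113 - 42382/44303 = 555732390/5006239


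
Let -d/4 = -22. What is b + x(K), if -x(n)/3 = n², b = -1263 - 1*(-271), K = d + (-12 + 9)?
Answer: -22667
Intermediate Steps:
d = 88 (d = -4*(-22) = 88)
K = 85 (K = 88 + (-12 + 9) = 88 - 3 = 85)
b = -992 (b = -1263 + 271 = -992)
x(n) = -3*n²
b + x(K) = -992 - 3*85² = -992 - 3*7225 = -992 - 21675 = -22667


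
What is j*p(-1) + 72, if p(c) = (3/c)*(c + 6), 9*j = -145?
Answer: 941/3 ≈ 313.67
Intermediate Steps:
j = -145/9 (j = (1/9)*(-145) = -145/9 ≈ -16.111)
p(c) = 3*(6 + c)/c (p(c) = (3/c)*(6 + c) = 3*(6 + c)/c)
j*p(-1) + 72 = -145*(3 + 18/(-1))/9 + 72 = -145*(3 + 18*(-1))/9 + 72 = -145*(3 - 18)/9 + 72 = -145/9*(-15) + 72 = 725/3 + 72 = 941/3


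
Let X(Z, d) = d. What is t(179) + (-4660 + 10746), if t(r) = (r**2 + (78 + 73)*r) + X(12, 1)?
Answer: 65157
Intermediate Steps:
t(r) = 1 + r**2 + 151*r (t(r) = (r**2 + (78 + 73)*r) + 1 = (r**2 + 151*r) + 1 = 1 + r**2 + 151*r)
t(179) + (-4660 + 10746) = (1 + 179**2 + 151*179) + (-4660 + 10746) = (1 + 32041 + 27029) + 6086 = 59071 + 6086 = 65157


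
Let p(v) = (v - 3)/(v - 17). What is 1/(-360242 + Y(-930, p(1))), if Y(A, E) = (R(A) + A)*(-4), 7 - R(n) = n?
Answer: -1/360270 ≈ -2.7757e-6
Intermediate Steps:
R(n) = 7 - n
p(v) = (-3 + v)/(-17 + v)
Y(A, E) = -28 (Y(A, E) = ((7 - A) + A)*(-4) = 7*(-4) = -28)
1/(-360242 + Y(-930, p(1))) = 1/(-360242 - 28) = 1/(-360270) = -1/360270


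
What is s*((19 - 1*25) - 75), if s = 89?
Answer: -7209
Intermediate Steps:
s*((19 - 1*25) - 75) = 89*((19 - 1*25) - 75) = 89*((19 - 25) - 75) = 89*(-6 - 75) = 89*(-81) = -7209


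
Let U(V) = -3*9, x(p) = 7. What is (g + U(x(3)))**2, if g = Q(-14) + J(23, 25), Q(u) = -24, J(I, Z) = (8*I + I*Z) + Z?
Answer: 537289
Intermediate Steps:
J(I, Z) = Z + 8*I + I*Z
U(V) = -27
g = 760 (g = -24 + (25 + 8*23 + 23*25) = -24 + (25 + 184 + 575) = -24 + 784 = 760)
(g + U(x(3)))**2 = (760 - 27)**2 = 733**2 = 537289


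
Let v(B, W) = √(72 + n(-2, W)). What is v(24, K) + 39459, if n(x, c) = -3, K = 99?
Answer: 39459 + √69 ≈ 39467.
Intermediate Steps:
v(B, W) = √69 (v(B, W) = √(72 - 3) = √69)
v(24, K) + 39459 = √69 + 39459 = 39459 + √69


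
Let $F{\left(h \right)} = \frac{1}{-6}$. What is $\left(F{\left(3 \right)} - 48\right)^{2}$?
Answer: $\frac{83521}{36} \approx 2320.0$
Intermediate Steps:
$F{\left(h \right)} = - \frac{1}{6}$
$\left(F{\left(3 \right)} - 48\right)^{2} = \left(- \frac{1}{6} - 48\right)^{2} = \left(- \frac{289}{6}\right)^{2} = \frac{83521}{36}$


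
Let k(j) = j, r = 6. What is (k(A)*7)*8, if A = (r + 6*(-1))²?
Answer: 0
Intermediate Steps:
A = 0 (A = (6 + 6*(-1))² = (6 - 6)² = 0² = 0)
(k(A)*7)*8 = (0*7)*8 = 0*8 = 0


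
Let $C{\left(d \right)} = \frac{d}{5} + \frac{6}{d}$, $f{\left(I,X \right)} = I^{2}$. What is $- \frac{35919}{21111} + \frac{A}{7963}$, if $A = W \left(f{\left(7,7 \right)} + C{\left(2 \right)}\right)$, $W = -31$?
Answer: $- \frac{533859509}{280178155} \approx -1.9054$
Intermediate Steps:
$C{\left(d \right)} = \frac{6}{d} + \frac{d}{5}$ ($C{\left(d \right)} = d \frac{1}{5} + \frac{6}{d} = \frac{d}{5} + \frac{6}{d} = \frac{6}{d} + \frac{d}{5}$)
$A = - \frac{8122}{5}$ ($A = - 31 \left(7^{2} + \left(\frac{6}{2} + \frac{1}{5} \cdot 2\right)\right) = - 31 \left(49 + \left(6 \cdot \frac{1}{2} + \frac{2}{5}\right)\right) = - 31 \left(49 + \left(3 + \frac{2}{5}\right)\right) = - 31 \left(49 + \frac{17}{5}\right) = \left(-31\right) \frac{262}{5} = - \frac{8122}{5} \approx -1624.4$)
$- \frac{35919}{21111} + \frac{A}{7963} = - \frac{35919}{21111} - \frac{8122}{5 \cdot 7963} = \left(-35919\right) \frac{1}{21111} - \frac{8122}{39815} = - \frac{11973}{7037} - \frac{8122}{39815} = - \frac{533859509}{280178155}$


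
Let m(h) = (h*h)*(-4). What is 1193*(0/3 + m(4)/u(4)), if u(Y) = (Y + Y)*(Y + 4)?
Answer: -1193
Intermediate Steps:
u(Y) = 2*Y*(4 + Y) (u(Y) = (2*Y)*(4 + Y) = 2*Y*(4 + Y))
m(h) = -4*h² (m(h) = h²*(-4) = -4*h²)
1193*(0/3 + m(4)/u(4)) = 1193*(0/3 + (-4*4²)/((2*4*(4 + 4)))) = 1193*(0*(⅓) + (-4*16)/((2*4*8))) = 1193*(0 - 64/64) = 1193*(0 - 64*1/64) = 1193*(0 - 1) = 1193*(-1) = -1193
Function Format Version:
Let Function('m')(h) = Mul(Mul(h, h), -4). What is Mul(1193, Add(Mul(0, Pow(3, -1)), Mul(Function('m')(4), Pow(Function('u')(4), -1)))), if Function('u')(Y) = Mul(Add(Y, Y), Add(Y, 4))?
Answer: -1193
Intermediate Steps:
Function('u')(Y) = Mul(2, Y, Add(4, Y)) (Function('u')(Y) = Mul(Mul(2, Y), Add(4, Y)) = Mul(2, Y, Add(4, Y)))
Function('m')(h) = Mul(-4, Pow(h, 2)) (Function('m')(h) = Mul(Pow(h, 2), -4) = Mul(-4, Pow(h, 2)))
Mul(1193, Add(Mul(0, Pow(3, -1)), Mul(Function('m')(4), Pow(Function('u')(4), -1)))) = Mul(1193, Add(Mul(0, Pow(3, -1)), Mul(Mul(-4, Pow(4, 2)), Pow(Mul(2, 4, Add(4, 4)), -1)))) = Mul(1193, Add(Mul(0, Rational(1, 3)), Mul(Mul(-4, 16), Pow(Mul(2, 4, 8), -1)))) = Mul(1193, Add(0, Mul(-64, Pow(64, -1)))) = Mul(1193, Add(0, Mul(-64, Rational(1, 64)))) = Mul(1193, Add(0, -1)) = Mul(1193, -1) = -1193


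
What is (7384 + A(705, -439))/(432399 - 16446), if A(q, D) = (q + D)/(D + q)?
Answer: 7385/415953 ≈ 0.017754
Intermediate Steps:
A(q, D) = 1 (A(q, D) = (D + q)/(D + q) = 1)
(7384 + A(705, -439))/(432399 - 16446) = (7384 + 1)/(432399 - 16446) = 7385/415953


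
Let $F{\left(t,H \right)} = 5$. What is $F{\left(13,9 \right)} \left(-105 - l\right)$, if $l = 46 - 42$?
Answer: $-545$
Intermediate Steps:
$l = 4$
$F{\left(13,9 \right)} \left(-105 - l\right) = 5 \left(-105 - 4\right) = 5 \left(-109\right) = -545$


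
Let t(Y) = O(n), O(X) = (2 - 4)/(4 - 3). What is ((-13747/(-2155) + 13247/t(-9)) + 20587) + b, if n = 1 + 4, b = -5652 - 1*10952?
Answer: -11353061/4310 ≈ -2634.1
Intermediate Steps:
b = -16604 (b = -5652 - 10952 = -16604)
n = 5
O(X) = -2 (O(X) = -2/1 = -2*1 = -2)
t(Y) = -2
((-13747/(-2155) + 13247/t(-9)) + 20587) + b = ((-13747/(-2155) + 13247/(-2)) + 20587) - 16604 = ((-13747*(-1/2155) + 13247*(-½)) + 20587) - 16604 = ((13747/2155 - 13247/2) + 20587) - 16604 = (-28519791/4310 + 20587) - 16604 = 60210179/4310 - 16604 = -11353061/4310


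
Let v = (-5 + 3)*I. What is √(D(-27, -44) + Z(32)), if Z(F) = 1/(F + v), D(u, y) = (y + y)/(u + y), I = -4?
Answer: 3*√283290/1420 ≈ 1.1245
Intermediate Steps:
v = 8 (v = (-5 + 3)*(-4) = -2*(-4) = 8)
D(u, y) = 2*y/(u + y) (D(u, y) = (2*y)/(u + y) = 2*y/(u + y))
Z(F) = 1/(8 + F) (Z(F) = 1/(F + 8) = 1/(8 + F))
√(D(-27, -44) + Z(32)) = √(2*(-44)/(-27 - 44) + 1/(8 + 32)) = √(2*(-44)/(-71) + 1/40) = √(2*(-44)*(-1/71) + 1/40) = √(88/71 + 1/40) = √(3591/2840) = 3*√283290/1420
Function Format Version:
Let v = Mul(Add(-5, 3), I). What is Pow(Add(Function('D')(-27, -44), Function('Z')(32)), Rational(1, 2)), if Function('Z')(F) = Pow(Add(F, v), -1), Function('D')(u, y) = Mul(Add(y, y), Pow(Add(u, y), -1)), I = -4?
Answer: Mul(Rational(3, 1420), Pow(283290, Rational(1, 2))) ≈ 1.1245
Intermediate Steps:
v = 8 (v = Mul(Add(-5, 3), -4) = Mul(-2, -4) = 8)
Function('D')(u, y) = Mul(2, y, Pow(Add(u, y), -1)) (Function('D')(u, y) = Mul(Mul(2, y), Pow(Add(u, y), -1)) = Mul(2, y, Pow(Add(u, y), -1)))
Function('Z')(F) = Pow(Add(8, F), -1) (Function('Z')(F) = Pow(Add(F, 8), -1) = Pow(Add(8, F), -1))
Pow(Add(Function('D')(-27, -44), Function('Z')(32)), Rational(1, 2)) = Pow(Add(Mul(2, -44, Pow(Add(-27, -44), -1)), Pow(Add(8, 32), -1)), Rational(1, 2)) = Pow(Add(Mul(2, -44, Pow(-71, -1)), Pow(40, -1)), Rational(1, 2)) = Pow(Add(Mul(2, -44, Rational(-1, 71)), Rational(1, 40)), Rational(1, 2)) = Pow(Add(Rational(88, 71), Rational(1, 40)), Rational(1, 2)) = Pow(Rational(3591, 2840), Rational(1, 2)) = Mul(Rational(3, 1420), Pow(283290, Rational(1, 2)))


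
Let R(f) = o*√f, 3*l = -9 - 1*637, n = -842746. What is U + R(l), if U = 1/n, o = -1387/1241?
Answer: -1/842746 - 19*I*√1938/51 ≈ -1.1866e-6 - 16.401*I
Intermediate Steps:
o = -19/17 (o = -1387*1/1241 = -19/17 ≈ -1.1176)
U = -1/842746 (U = 1/(-842746) = -1/842746 ≈ -1.1866e-6)
l = -646/3 (l = (-9 - 1*637)/3 = (-9 - 637)/3 = (⅓)*(-646) = -646/3 ≈ -215.33)
R(f) = -19*√f/17
U + R(l) = -1/842746 - 19*I*√1938/51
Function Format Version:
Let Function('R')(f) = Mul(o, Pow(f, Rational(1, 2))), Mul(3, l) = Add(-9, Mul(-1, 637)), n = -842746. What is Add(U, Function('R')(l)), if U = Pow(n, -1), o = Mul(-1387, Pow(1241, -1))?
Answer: Add(Rational(-1, 842746), Mul(Rational(-19, 51), I, Pow(1938, Rational(1, 2)))) ≈ Add(-1.1866e-6, Mul(-16.401, I))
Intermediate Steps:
o = Rational(-19, 17) (o = Mul(-1387, Rational(1, 1241)) = Rational(-19, 17) ≈ -1.1176)
U = Rational(-1, 842746) (U = Pow(-842746, -1) = Rational(-1, 842746) ≈ -1.1866e-6)
l = Rational(-646, 3) (l = Mul(Rational(1, 3), Add(-9, Mul(-1, 637))) = Mul(Rational(1, 3), Add(-9, -637)) = Mul(Rational(1, 3), -646) = Rational(-646, 3) ≈ -215.33)
Function('R')(f) = Mul(Rational(-19, 17), Pow(f, Rational(1, 2)))
Add(U, Function('R')(l)) = Add(Rational(-1, 842746), Mul(Rational(-19, 17), Pow(Rational(-646, 3), Rational(1, 2)))) = Add(Rational(-1, 842746), Mul(Rational(-19, 17), Mul(Rational(1, 3), I, Pow(1938, Rational(1, 2))))) = Add(Rational(-1, 842746), Mul(Rational(-19, 51), I, Pow(1938, Rational(1, 2))))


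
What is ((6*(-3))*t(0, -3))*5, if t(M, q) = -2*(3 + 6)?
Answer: 1620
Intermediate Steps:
t(M, q) = -18 (t(M, q) = -2*9 = -18)
((6*(-3))*t(0, -3))*5 = ((6*(-3))*(-18))*5 = -18*(-18)*5 = 324*5 = 1620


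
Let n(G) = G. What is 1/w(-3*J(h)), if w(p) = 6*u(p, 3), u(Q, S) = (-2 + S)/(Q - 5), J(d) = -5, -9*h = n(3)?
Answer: 5/3 ≈ 1.6667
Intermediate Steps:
h = -1/3 (h = -1/9*3 = -1/3 ≈ -0.33333)
u(Q, S) = (-2 + S)/(-5 + Q)
w(p) = 6/(-5 + p) (w(p) = 6*((-2 + 3)/(-5 + p)) = 6*(1/(-5 + p)) = 6/(-5 + p))
1/w(-3*J(h)) = 1/(6/(-5 - 3*(-5))) = 1/(6/(-5 + 15)) = 1/(6/10) = 1/(6*(1/10)) = 1/(3/5) = 5/3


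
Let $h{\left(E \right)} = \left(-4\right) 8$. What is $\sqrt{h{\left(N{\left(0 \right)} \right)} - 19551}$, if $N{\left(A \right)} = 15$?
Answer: $i \sqrt{19583} \approx 139.94 i$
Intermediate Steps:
$h{\left(E \right)} = -32$
$\sqrt{h{\left(N{\left(0 \right)} \right)} - 19551} = \sqrt{-32 - 19551} = \sqrt{-19583} = i \sqrt{19583}$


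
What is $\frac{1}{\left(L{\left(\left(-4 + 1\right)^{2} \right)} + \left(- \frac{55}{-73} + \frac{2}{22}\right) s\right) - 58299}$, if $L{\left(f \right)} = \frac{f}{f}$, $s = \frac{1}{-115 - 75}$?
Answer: $- \frac{76285}{4447263269} \approx -1.7153 \cdot 10^{-5}$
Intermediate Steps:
$s = - \frac{1}{190}$ ($s = \frac{1}{-190} = - \frac{1}{190} \approx -0.0052632$)
$L{\left(f \right)} = 1$
$\frac{1}{\left(L{\left(\left(-4 + 1\right)^{2} \right)} + \left(- \frac{55}{-73} + \frac{2}{22}\right) s\right) - 58299} = \frac{1}{\left(1 + \left(- \frac{55}{-73} + \frac{2}{22}\right) \left(- \frac{1}{190}\right)\right) - 58299} = \frac{1}{\left(1 + \left(\left(-55\right) \left(- \frac{1}{73}\right) + 2 \cdot \frac{1}{22}\right) \left(- \frac{1}{190}\right)\right) - 58299} = \frac{1}{\left(1 + \left(\frac{55}{73} + \frac{1}{11}\right) \left(- \frac{1}{190}\right)\right) - 58299} = \frac{1}{\left(1 + \frac{678}{803} \left(- \frac{1}{190}\right)\right) - 58299} = \frac{1}{\left(1 - \frac{339}{76285}\right) - 58299} = \frac{1}{\frac{75946}{76285} - 58299} = \frac{1}{- \frac{4447263269}{76285}} = - \frac{76285}{4447263269}$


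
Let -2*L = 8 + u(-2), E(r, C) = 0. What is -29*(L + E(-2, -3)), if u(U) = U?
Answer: 87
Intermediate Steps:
L = -3 (L = -(8 - 2)/2 = -½*6 = -3)
-29*(L + E(-2, -3)) = -29*(-3 + 0) = -29*(-3) = 87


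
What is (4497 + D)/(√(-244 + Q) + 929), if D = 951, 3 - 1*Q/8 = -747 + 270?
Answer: 5061192/859445 - 10896*√899/859445 ≈ 5.5088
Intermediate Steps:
Q = 3840 (Q = 24 - 8*(-747 + 270) = 24 - 8*(-477) = 24 + 3816 = 3840)
(4497 + D)/(√(-244 + Q) + 929) = (4497 + 951)/(√(-244 + 3840) + 929) = 5448/(√3596 + 929) = 5448/(2*√899 + 929) = 5448/(929 + 2*√899)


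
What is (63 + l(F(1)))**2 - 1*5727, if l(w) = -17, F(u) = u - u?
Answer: -3611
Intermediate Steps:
F(u) = 0
(63 + l(F(1)))**2 - 1*5727 = (63 - 17)**2 - 1*5727 = 46**2 - 5727 = 2116 - 5727 = -3611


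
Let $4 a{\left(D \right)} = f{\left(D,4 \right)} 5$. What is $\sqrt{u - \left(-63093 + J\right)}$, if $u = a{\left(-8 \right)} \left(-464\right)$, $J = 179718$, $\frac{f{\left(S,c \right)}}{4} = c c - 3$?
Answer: $i \sqrt{146785} \approx 383.13 i$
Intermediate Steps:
$f{\left(S,c \right)} = -12 + 4 c^{2}$ ($f{\left(S,c \right)} = 4 \left(c c - 3\right) = 4 \left(c^{2} - 3\right) = 4 \left(-3 + c^{2}\right) = -12 + 4 c^{2}$)
$a{\left(D \right)} = 65$ ($a{\left(D \right)} = \frac{\left(-12 + 4 \cdot 4^{2}\right) 5}{4} = \frac{\left(-12 + 4 \cdot 16\right) 5}{4} = \frac{\left(-12 + 64\right) 5}{4} = \frac{52 \cdot 5}{4} = \frac{1}{4} \cdot 260 = 65$)
$u = -30160$ ($u = 65 \left(-464\right) = -30160$)
$\sqrt{u - \left(-63093 + J\right)} = \sqrt{-30160 + \left(63093 - 179718\right)} = \sqrt{-30160 - 116625} = \sqrt{-146785} = i \sqrt{146785}$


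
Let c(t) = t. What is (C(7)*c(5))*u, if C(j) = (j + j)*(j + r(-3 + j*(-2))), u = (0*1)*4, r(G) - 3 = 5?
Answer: 0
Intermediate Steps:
r(G) = 8 (r(G) = 3 + 5 = 8)
u = 0 (u = 0*4 = 0)
C(j) = 2*j*(8 + j) (C(j) = (j + j)*(j + 8) = (2*j)*(8 + j) = 2*j*(8 + j))
(C(7)*c(5))*u = ((2*7*(8 + 7))*5)*0 = ((2*7*15)*5)*0 = (210*5)*0 = 1050*0 = 0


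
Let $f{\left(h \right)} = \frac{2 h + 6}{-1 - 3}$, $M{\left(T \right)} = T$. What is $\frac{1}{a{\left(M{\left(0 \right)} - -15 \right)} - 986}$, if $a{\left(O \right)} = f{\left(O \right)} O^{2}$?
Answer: $- \frac{1}{3011} \approx -0.00033212$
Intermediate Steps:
$f{\left(h \right)} = - \frac{3}{2} - \frac{h}{2}$ ($f{\left(h \right)} = \frac{6 + 2 h}{-4} = \left(6 + 2 h\right) \left(- \frac{1}{4}\right) = - \frac{3}{2} - \frac{h}{2}$)
$a{\left(O \right)} = O^{2} \left(- \frac{3}{2} - \frac{O}{2}\right)$ ($a{\left(O \right)} = \left(- \frac{3}{2} - \frac{O}{2}\right) O^{2} = O^{2} \left(- \frac{3}{2} - \frac{O}{2}\right)$)
$\frac{1}{a{\left(M{\left(0 \right)} - -15 \right)} - 986} = \frac{1}{\frac{\left(0 - -15\right)^{2} \left(-3 - \left(0 - -15\right)\right)}{2} - 986} = \frac{1}{\frac{\left(0 + 15\right)^{2} \left(-3 - \left(0 + 15\right)\right)}{2} - 986} = \frac{1}{\frac{15^{2} \left(-3 - 15\right)}{2} - 986} = \frac{1}{\frac{1}{2} \cdot 225 \left(-3 - 15\right) - 986} = \frac{1}{\frac{1}{2} \cdot 225 \left(-18\right) - 986} = \frac{1}{-2025 - 986} = \frac{1}{-3011} = - \frac{1}{3011}$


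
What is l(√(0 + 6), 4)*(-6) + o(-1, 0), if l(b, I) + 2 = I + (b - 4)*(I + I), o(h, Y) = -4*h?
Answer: 184 - 48*√6 ≈ 66.424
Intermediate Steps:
l(b, I) = -2 + I + 2*I*(-4 + b) (l(b, I) = -2 + (I + (b - 4)*(I + I)) = -2 + (I + (-4 + b)*(2*I)) = -2 + (I + 2*I*(-4 + b)) = -2 + I + 2*I*(-4 + b))
l(√(0 + 6), 4)*(-6) + o(-1, 0) = (-2 - 7*4 + 2*4*√(0 + 6))*(-6) - 4*(-1) = (-2 - 28 + 2*4*√6)*(-6) + 4 = (-2 - 28 + 8*√6)*(-6) + 4 = (-30 + 8*√6)*(-6) + 4 = (180 - 48*√6) + 4 = 184 - 48*√6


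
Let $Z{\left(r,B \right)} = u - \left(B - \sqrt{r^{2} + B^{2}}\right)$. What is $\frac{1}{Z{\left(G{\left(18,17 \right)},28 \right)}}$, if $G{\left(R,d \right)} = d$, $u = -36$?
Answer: $- \frac{64}{3023} - \frac{\sqrt{1073}}{3023} \approx -0.032007$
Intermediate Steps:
$Z{\left(r,B \right)} = -36 + \sqrt{B^{2} + r^{2}} - B$ ($Z{\left(r,B \right)} = -36 - \left(B - \sqrt{r^{2} + B^{2}}\right) = -36 - \left(B - \sqrt{B^{2} + r^{2}}\right) = -36 + \sqrt{B^{2} + r^{2}} - B$)
$\frac{1}{Z{\left(G{\left(18,17 \right)},28 \right)}} = \frac{1}{-36 + \sqrt{28^{2} + 17^{2}} - 28} = \frac{1}{-36 + \sqrt{784 + 289} - 28} = \frac{1}{-36 + \sqrt{1073} - 28} = \frac{1}{-64 + \sqrt{1073}}$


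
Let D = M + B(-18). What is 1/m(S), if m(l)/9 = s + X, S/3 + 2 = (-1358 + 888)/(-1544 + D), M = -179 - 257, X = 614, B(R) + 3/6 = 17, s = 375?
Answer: 1/8901 ≈ 0.00011235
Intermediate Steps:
B(R) = 33/2 (B(R) = -½ + 17 = 33/2)
M = -436
D = -839/2 (D = -436 + 33/2 = -839/2 ≈ -419.50)
S = -6914/1309 (S = -6 + 3*((-1358 + 888)/(-1544 - 839/2)) = -6 + 3*(-470/(-3927/2)) = -6 + 3*(-470*(-2/3927)) = -6 + 3*(940/3927) = -6 + 940/1309 = -6914/1309 ≈ -5.2819)
m(l) = 8901 (m(l) = 9*(375 + 614) = 9*989 = 8901)
1/m(S) = 1/8901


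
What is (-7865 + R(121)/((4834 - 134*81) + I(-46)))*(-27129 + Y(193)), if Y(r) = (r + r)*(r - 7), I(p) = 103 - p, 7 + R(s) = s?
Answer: -36184602699/103 ≈ -3.5131e+8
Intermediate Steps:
R(s) = -7 + s
Y(r) = 2*r*(-7 + r) (Y(r) = (2*r)*(-7 + r) = 2*r*(-7 + r))
(-7865 + R(121)/((4834 - 134*81) + I(-46)))*(-27129 + Y(193)) = (-7865 + (-7 + 121)/((4834 - 134*81) + (103 - 1*(-46))))*(-27129 + 2*193*(-7 + 193)) = (-7865 + 114/((4834 - 10854) + (103 + 46)))*(-27129 + 2*193*186) = (-7865 + 114/(-6020 + 149))*(-27129 + 71796) = (-7865 + 114/(-5871))*44667 = (-7865 + 114*(-1/5871))*44667 = (-7865 - 2/103)*44667 = -810097/103*44667 = -36184602699/103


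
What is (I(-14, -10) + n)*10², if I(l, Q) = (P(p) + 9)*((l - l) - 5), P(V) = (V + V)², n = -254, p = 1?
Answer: -31900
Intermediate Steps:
P(V) = 4*V² (P(V) = (2*V)² = 4*V²)
I(l, Q) = -65 (I(l, Q) = (4*1² + 9)*((l - l) - 5) = (4*1 + 9)*(0 - 5) = (4 + 9)*(-5) = 13*(-5) = -65)
(I(-14, -10) + n)*10² = (-65 - 254)*10² = -319*100 = -31900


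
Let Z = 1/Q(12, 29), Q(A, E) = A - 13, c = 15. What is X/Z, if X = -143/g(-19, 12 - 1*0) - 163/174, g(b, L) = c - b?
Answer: 7606/1479 ≈ 5.1427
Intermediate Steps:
Q(A, E) = -13 + A
g(b, L) = 15 - b
X = -7606/1479 (X = -143/(15 - 1*(-19)) - 163/174 = -143/(15 + 19) - 163*1/174 = -143/34 - 163/174 = -7606/1479 ≈ -5.1427)
Z = -1 (Z = 1/(-13 + 12) = 1/(-1) = -1)
X/Z = -7606/1479/(-1) = -7606/1479*(-1) = 7606/1479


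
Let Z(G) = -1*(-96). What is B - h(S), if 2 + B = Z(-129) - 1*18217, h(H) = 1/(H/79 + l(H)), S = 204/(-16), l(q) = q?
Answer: -18485381/1020 ≈ -18123.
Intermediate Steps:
Z(G) = 96
S = -51/4 (S = 204*(-1/16) = -51/4 ≈ -12.750)
h(H) = 79/(80*H) (h(H) = 1/(H/79 + H) = 1/(80*H/79) = 79/(80*H))
B = -18123 (B = -2 + (96 - 1*18217) = -2 + (96 - 18217) = -2 - 18121 = -18123)
B - h(S) = -18123 - 79/(80*(-51/4)) = -18123 - 79*(-4)/(80*51) = -18123 - 1*(-79/1020) = -18123 + 79/1020 = -18485381/1020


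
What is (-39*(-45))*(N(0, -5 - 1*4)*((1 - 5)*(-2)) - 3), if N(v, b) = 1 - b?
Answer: 135135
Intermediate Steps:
(-39*(-45))*(N(0, -5 - 1*4)*((1 - 5)*(-2)) - 3) = (-39*(-45))*((1 - (-5 - 1*4))*((1 - 5)*(-2)) - 3) = 1755*((1 - (-5 - 4))*(-4*(-2)) - 3) = 1755*((1 - 1*(-9))*8 - 3) = 1755*((1 + 9)*8 - 3) = 1755*(10*8 - 3) = 1755*(80 - 3) = 1755*77 = 135135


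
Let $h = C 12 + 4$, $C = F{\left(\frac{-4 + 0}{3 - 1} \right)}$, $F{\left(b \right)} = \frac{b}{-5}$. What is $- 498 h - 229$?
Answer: $- \frac{23057}{5} \approx -4611.4$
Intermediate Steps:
$F{\left(b \right)} = - \frac{b}{5}$ ($F{\left(b \right)} = b \left(- \frac{1}{5}\right) = - \frac{b}{5}$)
$C = \frac{2}{5}$ ($C = - \frac{\left(-4 + 0\right) \frac{1}{3 - 1}}{5} = - \frac{\left(-4\right) \frac{1}{2}}{5} = \left(- \frac{1}{5}\right) \left(-2\right) = \frac{2}{5} \approx 0.4$)
$h = \frac{44}{5}$ ($h = \frac{2}{5} \cdot 12 + 4 = \frac{24}{5} + 4 = \frac{44}{5} \approx 8.8$)
$- 498 h - 229 = \left(-498\right) \frac{44}{5} - 229 = - \frac{21912}{5} - 229 = - \frac{23057}{5}$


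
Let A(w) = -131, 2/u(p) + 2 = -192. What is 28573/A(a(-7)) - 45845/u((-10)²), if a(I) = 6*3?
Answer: 582523842/131 ≈ 4.4467e+6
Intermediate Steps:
a(I) = 18
u(p) = -1/97 (u(p) = 2/(-2 - 192) = 2/(-194) = 2*(-1/194) = -1/97)
28573/A(a(-7)) - 45845/u((-10)²) = 28573/(-131) - 45845/(-1/97) = 28573*(-1/131) - 45845*(-97) = -28573/131 + 4446965 = 582523842/131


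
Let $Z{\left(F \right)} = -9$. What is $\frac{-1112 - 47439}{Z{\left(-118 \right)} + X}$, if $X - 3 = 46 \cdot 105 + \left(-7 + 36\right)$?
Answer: $- \frac{48551}{4853} \approx -10.004$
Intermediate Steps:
$X = 4862$ ($X = 3 + \left(46 \cdot 105 + \left(-7 + 36\right)\right) = 3 + \left(4830 + 29\right) = 3 + 4859 = 4862$)
$\frac{-1112 - 47439}{Z{\left(-118 \right)} + X} = \frac{-1112 - 47439}{-9 + 4862} = - \frac{48551}{4853}$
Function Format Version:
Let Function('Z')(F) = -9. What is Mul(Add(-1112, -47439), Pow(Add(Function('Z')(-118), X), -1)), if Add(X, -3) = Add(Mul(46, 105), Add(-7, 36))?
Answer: Rational(-48551, 4853) ≈ -10.004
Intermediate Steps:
X = 4862 (X = Add(3, Add(Mul(46, 105), Add(-7, 36))) = Add(3, Add(4830, 29)) = Add(3, 4859) = 4862)
Mul(Add(-1112, -47439), Pow(Add(Function('Z')(-118), X), -1)) = Mul(Add(-1112, -47439), Pow(Add(-9, 4862), -1)) = Mul(-48551, Pow(4853, -1)) = Mul(-48551, Rational(1, 4853)) = Rational(-48551, 4853)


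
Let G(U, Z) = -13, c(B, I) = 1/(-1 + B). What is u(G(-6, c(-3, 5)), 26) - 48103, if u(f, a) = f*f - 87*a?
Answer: -50196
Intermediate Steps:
u(f, a) = f² - 87*a
u(G(-6, c(-3, 5)), 26) - 48103 = ((-13)² - 87*26) - 48103 = (169 - 2262) - 48103 = -2093 - 48103 = -50196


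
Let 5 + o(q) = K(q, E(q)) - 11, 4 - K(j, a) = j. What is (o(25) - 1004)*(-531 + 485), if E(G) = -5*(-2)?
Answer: 47886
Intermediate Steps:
E(G) = 10
K(j, a) = 4 - j
o(q) = -12 - q (o(q) = -5 + ((4 - q) - 11) = -5 + (-7 - q) = -12 - q)
(o(25) - 1004)*(-531 + 485) = ((-12 - 1*25) - 1004)*(-531 + 485) = ((-12 - 25) - 1004)*(-46) = (-37 - 1004)*(-46) = -1041*(-46) = 47886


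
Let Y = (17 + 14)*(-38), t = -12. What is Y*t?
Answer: 14136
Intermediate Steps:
Y = -1178 (Y = 31*(-38) = -1178)
Y*t = -1178*(-12) = 14136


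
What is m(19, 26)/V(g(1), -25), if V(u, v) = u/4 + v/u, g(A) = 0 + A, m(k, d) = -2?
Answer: 8/99 ≈ 0.080808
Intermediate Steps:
g(A) = A
V(u, v) = u/4 + v/u (V(u, v) = u*(¼) + v/u = u/4 + v/u)
m(19, 26)/V(g(1), -25) = -2/((¼)*1 - 25/1) = -2/(¼ - 25*1) = -2/(¼ - 25) = -2/(-99/4) = -2*(-4/99) = 8/99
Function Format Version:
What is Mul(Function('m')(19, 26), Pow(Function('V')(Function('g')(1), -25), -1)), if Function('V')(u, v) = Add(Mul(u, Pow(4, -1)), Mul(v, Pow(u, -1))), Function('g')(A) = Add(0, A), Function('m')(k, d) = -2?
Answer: Rational(8, 99) ≈ 0.080808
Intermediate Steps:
Function('g')(A) = A
Function('V')(u, v) = Add(Mul(Rational(1, 4), u), Mul(v, Pow(u, -1))) (Function('V')(u, v) = Add(Mul(u, Rational(1, 4)), Mul(v, Pow(u, -1))) = Add(Mul(Rational(1, 4), u), Mul(v, Pow(u, -1))))
Mul(Function('m')(19, 26), Pow(Function('V')(Function('g')(1), -25), -1)) = Mul(-2, Pow(Add(Mul(Rational(1, 4), 1), Mul(-25, Pow(1, -1))), -1)) = Mul(-2, Pow(Add(Rational(1, 4), Mul(-25, 1)), -1)) = Mul(-2, Pow(Add(Rational(1, 4), -25), -1)) = Mul(-2, Pow(Rational(-99, 4), -1)) = Mul(-2, Rational(-4, 99)) = Rational(8, 99)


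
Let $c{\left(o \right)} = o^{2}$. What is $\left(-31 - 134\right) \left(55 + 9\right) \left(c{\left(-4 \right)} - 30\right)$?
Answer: $147840$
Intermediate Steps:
$\left(-31 - 134\right) \left(55 + 9\right) \left(c{\left(-4 \right)} - 30\right) = \left(-31 - 134\right) \left(55 + 9\right) \left(\left(-4\right)^{2} - 30\right) = - 165 \cdot 64 \left(16 - 30\right) = - 165 \cdot 64 \left(-14\right) = \left(-165\right) \left(-896\right) = 147840$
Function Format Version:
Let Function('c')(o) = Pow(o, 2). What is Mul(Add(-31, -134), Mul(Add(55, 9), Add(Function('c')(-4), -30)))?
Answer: 147840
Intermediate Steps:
Mul(Add(-31, -134), Mul(Add(55, 9), Add(Function('c')(-4), -30))) = Mul(Add(-31, -134), Mul(Add(55, 9), Add(Pow(-4, 2), -30))) = Mul(-165, Mul(64, Add(16, -30))) = Mul(-165, Mul(64, -14)) = Mul(-165, -896) = 147840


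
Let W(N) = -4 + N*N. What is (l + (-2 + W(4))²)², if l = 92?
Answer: 36864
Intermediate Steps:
W(N) = -4 + N²
(l + (-2 + W(4))²)² = (92 + (-2 + (-4 + 4²))²)² = (92 + (-2 + (-4 + 16))²)² = (92 + (-2 + 12)²)² = (92 + 10²)² = (92 + 100)² = 192² = 36864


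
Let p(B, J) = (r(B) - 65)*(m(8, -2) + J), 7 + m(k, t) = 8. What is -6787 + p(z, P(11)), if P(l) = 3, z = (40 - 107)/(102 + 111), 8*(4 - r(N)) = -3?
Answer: -14059/2 ≈ -7029.5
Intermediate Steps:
r(N) = 35/8 (r(N) = 4 - 1/8*(-3) = 4 + 3/8 = 35/8)
z = -67/213 ≈ -0.31455
m(k, t) = 1 (m(k, t) = -7 + 8 = 1)
p(B, J) = -485/8 - 485*J/8 (p(B, J) = (35/8 - 65)*(1 + J) = -485*(1 + J)/8 = -485/8 - 485*J/8)
-6787 + p(z, P(11)) = -6787 + (-485/8 - 485/8*3) = -6787 + (-485/8 - 1455/8) = -6787 - 485/2 = -14059/2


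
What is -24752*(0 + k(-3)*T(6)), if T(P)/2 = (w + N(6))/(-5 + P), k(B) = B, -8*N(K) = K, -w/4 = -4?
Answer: 2264808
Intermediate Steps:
w = 16 (w = -4*(-4) = 16)
N(K) = -K/8
T(P) = 61/(2*(-5 + P)) (T(P) = 2*((16 - ⅛*6)/(-5 + P)) = 2*((16 - ¾)/(-5 + P)) = 2*(61/(4*(-5 + P))) = 61/(2*(-5 + P)))
-24752*(0 + k(-3)*T(6)) = -24752*(0 - 183/(2*(-5 + 6))) = -24752*(0 - 183/(2*1)) = -24752*(0 - 183/2) = -24752*(-183/2) = 2264808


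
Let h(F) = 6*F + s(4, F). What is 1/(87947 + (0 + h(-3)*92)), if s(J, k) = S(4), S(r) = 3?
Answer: 1/86567 ≈ 1.1552e-5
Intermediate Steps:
s(J, k) = 3
h(F) = 3 + 6*F (h(F) = 6*F + 3 = 3 + 6*F)
1/(87947 + (0 + h(-3)*92)) = 1/(87947 + (0 + (3 + 6*(-3))*92)) = 1/(87947 + (0 + (3 - 18)*92)) = 1/(87947 + (0 - 15*92)) = 1/(87947 + (0 - 1380)) = 1/(87947 - 1380) = 1/86567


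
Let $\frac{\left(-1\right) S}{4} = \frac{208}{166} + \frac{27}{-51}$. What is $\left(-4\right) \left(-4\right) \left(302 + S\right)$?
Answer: $\frac{6752608}{1411} \approx 4785.7$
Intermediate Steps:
$S = - \frac{4084}{1411}$ ($S = - 4 \left(\frac{208}{166} + \frac{27}{-51}\right) = - 4 \left(208 \cdot \frac{1}{166} + 27 \left(- \frac{1}{51}\right)\right) = - 4 \left(\frac{104}{83} - \frac{9}{17}\right) = \left(-4\right) \frac{1021}{1411} = - \frac{4084}{1411} \approx -2.8944$)
$\left(-4\right) \left(-4\right) \left(302 + S\right) = \left(-4\right) \left(-4\right) \left(302 - \frac{4084}{1411}\right) = 16 \cdot \frac{422038}{1411} = \frac{6752608}{1411}$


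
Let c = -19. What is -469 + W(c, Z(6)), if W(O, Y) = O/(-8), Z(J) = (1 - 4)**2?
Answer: -3733/8 ≈ -466.63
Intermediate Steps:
Z(J) = 9 (Z(J) = (-3)**2 = 9)
W(O, Y) = -O/8 (W(O, Y) = O*(-1/8) = -O/8)
-469 + W(c, Z(6)) = -469 - 1/8*(-19) = -469 + 19/8 = -3733/8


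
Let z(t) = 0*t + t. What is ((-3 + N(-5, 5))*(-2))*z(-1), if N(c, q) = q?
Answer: 4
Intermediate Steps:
z(t) = t (z(t) = 0 + t = t)
((-3 + N(-5, 5))*(-2))*z(-1) = ((-3 + 5)*(-2))*(-1) = (2*(-2))*(-1) = -4*(-1) = 4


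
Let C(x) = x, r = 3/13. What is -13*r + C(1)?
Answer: -2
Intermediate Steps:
r = 3/13 (r = 3*(1/13) = 3/13 ≈ 0.23077)
-13*r + C(1) = -13*3/13 + 1 = -3 + 1 = -2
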